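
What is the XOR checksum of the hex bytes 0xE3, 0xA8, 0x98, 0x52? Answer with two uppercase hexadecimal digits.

XOR the bytes together:
  start with 0xE3
  0xE3 ⊕ 0xA8 = 0x4B
  0x4B ⊕ 0x98 = 0xD3
  0xD3 ⊕ 0x52 = 0x81

81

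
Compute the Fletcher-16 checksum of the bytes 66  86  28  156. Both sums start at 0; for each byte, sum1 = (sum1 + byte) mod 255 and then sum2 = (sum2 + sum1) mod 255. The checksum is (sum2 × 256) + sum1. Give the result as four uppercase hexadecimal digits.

E051

Running sums (mod 255):
  after byte 0 (66): sum1=66, sum2=66
  after byte 1 (86): sum1=152, sum2=218
  after byte 2 (28): sum1=180, sum2=143
  after byte 3 (156): sum1=81, sum2=224
Checksum = sum2·256 + sum1 = 224·256 + 81 = 57425 = 0xE051.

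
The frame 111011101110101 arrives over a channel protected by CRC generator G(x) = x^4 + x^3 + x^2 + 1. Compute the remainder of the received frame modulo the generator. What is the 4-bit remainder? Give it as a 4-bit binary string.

0111

Modulo-2 division of 111011101110101 by 11101:
  pos 0: 11101 XOR 11101 = 00000
  pos 5: 11011 XOR 11101 = 00110
  pos 7: 11010 XOR 11101 = 00111
  pos 9: 11110 XOR 11101 = 00011
Remainder = 0111 (nonzero — an error is detected).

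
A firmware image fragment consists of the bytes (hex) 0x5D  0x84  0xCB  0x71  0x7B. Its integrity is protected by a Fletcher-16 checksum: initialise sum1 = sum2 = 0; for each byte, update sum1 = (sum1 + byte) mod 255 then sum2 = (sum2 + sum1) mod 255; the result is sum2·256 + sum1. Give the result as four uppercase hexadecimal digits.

Running sums (mod 255):
  after byte 0 (0x5D): sum1=93, sum2=93
  after byte 1 (0x84): sum1=225, sum2=63
  after byte 2 (0xCB): sum1=173, sum2=236
  after byte 3 (0x71): sum1=31, sum2=12
  after byte 4 (0x7B): sum1=154, sum2=166
Checksum = sum2·256 + sum1 = 166·256 + 154 = 42650 = 0xA69A.

A69A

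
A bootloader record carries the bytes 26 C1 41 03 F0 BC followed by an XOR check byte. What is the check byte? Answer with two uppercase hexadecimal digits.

E9

XOR the bytes together:
  start with 0x26
  0x26 ⊕ 0xC1 = 0xE7
  0xE7 ⊕ 0x41 = 0xA6
  0xA6 ⊕ 0x03 = 0xA5
  0xA5 ⊕ 0xF0 = 0x55
  0x55 ⊕ 0xBC = 0xE9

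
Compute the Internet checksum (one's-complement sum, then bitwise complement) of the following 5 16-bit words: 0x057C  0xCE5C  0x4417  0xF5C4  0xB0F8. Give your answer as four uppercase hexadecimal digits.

4152

One's-complement addition (fold any carry out of bit 15 back into bit 0):
  0x057C + 0xCE5C = 0x0D3D8
  0xD3D8 + 0x4417 = 0x117EF → wrap carry → 0x17F0
  0x17F0 + 0xF5C4 = 0x10DB4 → wrap carry → 0x0DB5
  0x0DB5 + 0xB0F8 = 0x0BEAD
One's-complement sum = 0xBEAD.
Checksum = ~0xBEAD & 0xFFFF = 0x4152.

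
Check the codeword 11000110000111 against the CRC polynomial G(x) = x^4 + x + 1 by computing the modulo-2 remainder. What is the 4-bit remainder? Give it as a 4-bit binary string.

1011

Modulo-2 division of 11000110000111 by 10011:
  pos 0: 11000 XOR 10011 = 01011
  pos 1: 10111 XOR 10011 = 00100
  pos 3: 10010 XOR 10011 = 00001
  pos 7: 10001 XOR 10011 = 00010
Remainder = 1011 (nonzero — an error is detected).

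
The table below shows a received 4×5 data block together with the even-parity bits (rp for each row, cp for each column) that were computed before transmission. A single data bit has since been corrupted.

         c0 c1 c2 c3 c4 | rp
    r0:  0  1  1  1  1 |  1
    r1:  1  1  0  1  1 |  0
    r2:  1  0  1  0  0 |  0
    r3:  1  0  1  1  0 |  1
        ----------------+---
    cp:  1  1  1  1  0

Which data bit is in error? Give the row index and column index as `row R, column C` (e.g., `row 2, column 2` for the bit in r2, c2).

row 0, column 1

Recompute each row's even parity and compare to rp:
  r0: data parity 0, sent rp 1 → mismatch
  r1: data parity 0, sent rp 0 → ok
  r2: data parity 0, sent rp 0 → ok
  r3: data parity 1, sent rp 1 → ok
Recompute each column's even parity and compare to cp:
  c0: data parity 1, sent cp 1 → ok
  c1: data parity 0, sent cp 1 → mismatch
  c2: data parity 1, sent cp 1 → ok
  c3: data parity 1, sent cp 1 → ok
  c4: data parity 0, sent cp 0 → ok
Exactly one row (r0) and one column (c1) fail → the flipped bit is at their intersection.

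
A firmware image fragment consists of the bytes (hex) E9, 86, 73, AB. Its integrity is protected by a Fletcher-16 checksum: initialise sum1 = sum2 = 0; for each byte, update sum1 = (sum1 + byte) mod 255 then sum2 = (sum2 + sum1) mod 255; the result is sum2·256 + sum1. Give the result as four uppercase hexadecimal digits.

Running sums (mod 255):
  after byte 0 (E9): sum1=233, sum2=233
  after byte 1 (86): sum1=112, sum2=90
  after byte 2 (73): sum1=227, sum2=62
  after byte 3 (AB): sum1=143, sum2=205
Checksum = sum2·256 + sum1 = 205·256 + 143 = 52623 = 0xCD8F.

CD8F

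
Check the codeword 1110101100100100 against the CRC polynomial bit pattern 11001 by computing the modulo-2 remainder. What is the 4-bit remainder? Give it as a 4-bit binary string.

0010

Modulo-2 division of 1110101100100100 by 11001:
  pos 0: 11101 XOR 11001 = 00100
  pos 2: 10001 XOR 11001 = 01000
  pos 3: 10001 XOR 11001 = 01000
  pos 4: 10000 XOR 11001 = 01001
  pos 5: 10010 XOR 11001 = 01011
  pos 6: 10111 XOR 11001 = 01110
  pos 7: 11100 XOR 11001 = 00101
  pos 9: 10101 XOR 11001 = 01100
  pos 10: 11000 XOR 11001 = 00001
Remainder = 0010 (nonzero — an error is detected).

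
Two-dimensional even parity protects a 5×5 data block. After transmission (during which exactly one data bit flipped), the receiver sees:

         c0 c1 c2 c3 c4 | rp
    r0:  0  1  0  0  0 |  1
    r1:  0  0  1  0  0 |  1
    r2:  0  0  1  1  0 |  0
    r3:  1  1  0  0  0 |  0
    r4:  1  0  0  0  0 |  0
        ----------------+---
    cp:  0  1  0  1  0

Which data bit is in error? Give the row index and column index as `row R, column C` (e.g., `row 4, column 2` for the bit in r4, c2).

row 4, column 1

Recompute each row's even parity and compare to rp:
  r0: data parity 1, sent rp 1 → ok
  r1: data parity 1, sent rp 1 → ok
  r2: data parity 0, sent rp 0 → ok
  r3: data parity 0, sent rp 0 → ok
  r4: data parity 1, sent rp 0 → mismatch
Recompute each column's even parity and compare to cp:
  c0: data parity 0, sent cp 0 → ok
  c1: data parity 0, sent cp 1 → mismatch
  c2: data parity 0, sent cp 0 → ok
  c3: data parity 1, sent cp 1 → ok
  c4: data parity 0, sent cp 0 → ok
Exactly one row (r4) and one column (c1) fail → the flipped bit is at their intersection.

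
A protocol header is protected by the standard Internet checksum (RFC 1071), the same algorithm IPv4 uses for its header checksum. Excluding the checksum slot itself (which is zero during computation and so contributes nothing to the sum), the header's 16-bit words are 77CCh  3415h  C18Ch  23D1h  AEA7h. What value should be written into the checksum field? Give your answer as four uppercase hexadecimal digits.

One's-complement addition (fold any carry out of bit 15 back into bit 0):
  0x77CC + 0x3415 = 0x0ABE1
  0xABE1 + 0xC18C = 0x16D6D → wrap carry → 0x6D6E
  0x6D6E + 0x23D1 = 0x0913F
  0x913F + 0xAEA7 = 0x13FE6 → wrap carry → 0x3FE7
One's-complement sum = 0x3FE7.
Checksum = ~0x3FE7 & 0xFFFF = 0xC018.

C018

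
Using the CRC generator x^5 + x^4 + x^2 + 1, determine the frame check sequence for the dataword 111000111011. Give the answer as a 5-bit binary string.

Append 5 zeros: 11100011101100000. Divide by 110101 (XOR where the leading bit is 1):
  pos 0: 111000 XOR 110101 = 001101
  pos 2: 110111 XOR 110101 = 000010
  pos 6: 101011 XOR 110101 = 011110
  pos 7: 111100 XOR 110101 = 001001
  pos 9: 100100 XOR 110101 = 010001
  pos 10: 100010 XOR 110101 = 010111
  pos 11: 101110 XOR 110101 = 011011
Remainder (last 5 bits) = 11011. This is the CRC / FCS.

11011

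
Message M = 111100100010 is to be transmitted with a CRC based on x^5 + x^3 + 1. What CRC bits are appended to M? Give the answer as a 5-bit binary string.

11101

Append 5 zeros: 11110010001000000. Divide by 101001 (XOR where the leading bit is 1):
  pos 0: 111100 XOR 101001 = 010101
  pos 1: 101011 XOR 101001 = 000010
  pos 5: 100001 XOR 101001 = 001000
  pos 7: 100000 XOR 101001 = 001001
  pos 9: 100100 XOR 101001 = 001101
  pos 11: 110100 XOR 101001 = 011101
Remainder (last 5 bits) = 11101. This is the CRC / FCS.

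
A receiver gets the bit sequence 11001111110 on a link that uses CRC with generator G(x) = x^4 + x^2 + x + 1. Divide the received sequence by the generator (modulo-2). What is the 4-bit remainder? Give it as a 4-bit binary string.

Modulo-2 division of 11001111110 by 10111:
  pos 0: 11001 XOR 10111 = 01110
  pos 1: 11101 XOR 10111 = 01010
  pos 2: 10101 XOR 10111 = 00010
  pos 5: 10111 XOR 10111 = 00000
Remainder = 0000 (zero — the frame passes the CRC check).

0000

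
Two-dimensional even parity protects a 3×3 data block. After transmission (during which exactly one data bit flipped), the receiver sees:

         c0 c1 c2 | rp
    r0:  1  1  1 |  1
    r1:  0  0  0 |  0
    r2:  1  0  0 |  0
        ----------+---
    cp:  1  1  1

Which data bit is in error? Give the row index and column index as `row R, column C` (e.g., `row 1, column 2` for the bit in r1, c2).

row 2, column 0

Recompute each row's even parity and compare to rp:
  r0: data parity 1, sent rp 1 → ok
  r1: data parity 0, sent rp 0 → ok
  r2: data parity 1, sent rp 0 → mismatch
Recompute each column's even parity and compare to cp:
  c0: data parity 0, sent cp 1 → mismatch
  c1: data parity 1, sent cp 1 → ok
  c2: data parity 1, sent cp 1 → ok
Exactly one row (r2) and one column (c0) fail → the flipped bit is at their intersection.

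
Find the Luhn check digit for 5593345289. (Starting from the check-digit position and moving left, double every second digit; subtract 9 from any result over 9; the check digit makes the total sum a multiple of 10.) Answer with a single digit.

2

Partial digits right→left: 9 8 2 5 4 3 3 9 5 5
Double every second digit counting from the check-digit position (so the 1st, 3rd, 5th, ... of the partial from the right).
  doubled (with −9 where >9): 9 4 8 6 1 → sum 28
  kept as-is: 8 5 3 9 5 → sum 30
Total = 28 + 30 = 58.
Check digit = (10 − (58 mod 10)) mod 10 = 2.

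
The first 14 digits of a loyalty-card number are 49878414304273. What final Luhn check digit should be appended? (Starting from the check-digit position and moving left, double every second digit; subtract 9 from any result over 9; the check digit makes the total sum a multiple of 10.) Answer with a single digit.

5

Partial digits right→left: 3 7 2 4 0 3 4 1 4 8 7 8 9 4
Double every second digit counting from the check-digit position (so the 1st, 3rd, 5th, ... of the partial from the right).
  doubled (with −9 where >9): 6 4 0 8 8 5 9 → sum 40
  kept as-is: 7 4 3 1 8 8 4 → sum 35
Total = 40 + 35 = 75.
Check digit = (10 − (75 mod 10)) mod 10 = 5.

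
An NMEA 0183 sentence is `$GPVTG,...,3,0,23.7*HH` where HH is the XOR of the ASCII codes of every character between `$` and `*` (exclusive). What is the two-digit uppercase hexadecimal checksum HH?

67

XOR the ASCII codes of the payload characters:
  'G' = 0x47 → acc = 0x47
  'P' = 0x50 → acc = 0x17
  'V' = 0x56 → acc = 0x41
  'T' = 0x54 → acc = 0x15
  'G' = 0x47 → acc = 0x52
  ',' = 0x2C → acc = 0x7E
  '.' = 0x2E → acc = 0x50
  '.' = 0x2E → acc = 0x7E
  '.' = 0x2E → acc = 0x50
  ',' = 0x2C → acc = 0x7C
  '3' = 0x33 → acc = 0x4F
  ',' = 0x2C → acc = 0x63
  '0' = 0x30 → acc = 0x53
  ',' = 0x2C → acc = 0x7F
  '2' = 0x32 → acc = 0x4D
  '3' = 0x33 → acc = 0x7E
  '.' = 0x2E → acc = 0x50
  '7' = 0x37 → acc = 0x67
Checksum = 0x67.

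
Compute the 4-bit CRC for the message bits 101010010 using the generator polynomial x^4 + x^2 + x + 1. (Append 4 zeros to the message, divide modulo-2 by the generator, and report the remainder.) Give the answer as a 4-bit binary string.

Append 4 zeros: 1010100100000. Divide by 10111 (XOR where the leading bit is 1):
  pos 0: 10101 XOR 10111 = 00010
  pos 3: 10001 XOR 10111 = 00110
  pos 5: 11000 XOR 10111 = 01111
  pos 6: 11110 XOR 10111 = 01001
  pos 7: 10010 XOR 10111 = 00101
Remainder (last 4 bits) = 1010. This is the CRC / FCS.

1010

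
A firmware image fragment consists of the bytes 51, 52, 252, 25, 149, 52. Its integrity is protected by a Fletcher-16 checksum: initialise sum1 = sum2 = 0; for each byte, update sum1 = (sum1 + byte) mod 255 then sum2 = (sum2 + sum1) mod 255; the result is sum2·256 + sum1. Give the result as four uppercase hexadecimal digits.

D647

Running sums (mod 255):
  after byte 0 (51): sum1=51, sum2=51
  after byte 1 (52): sum1=103, sum2=154
  after byte 2 (252): sum1=100, sum2=254
  after byte 3 (25): sum1=125, sum2=124
  after byte 4 (149): sum1=19, sum2=143
  after byte 5 (52): sum1=71, sum2=214
Checksum = sum2·256 + sum1 = 214·256 + 71 = 54855 = 0xD647.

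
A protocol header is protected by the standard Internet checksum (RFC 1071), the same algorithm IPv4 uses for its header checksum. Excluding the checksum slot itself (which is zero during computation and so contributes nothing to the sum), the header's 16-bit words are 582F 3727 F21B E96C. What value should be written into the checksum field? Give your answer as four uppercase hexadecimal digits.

One's-complement addition (fold any carry out of bit 15 back into bit 0):
  0x582F + 0x3727 = 0x08F56
  0x8F56 + 0xF21B = 0x18171 → wrap carry → 0x8172
  0x8172 + 0xE96C = 0x16ADE → wrap carry → 0x6ADF
One's-complement sum = 0x6ADF.
Checksum = ~0x6ADF & 0xFFFF = 0x9520.

9520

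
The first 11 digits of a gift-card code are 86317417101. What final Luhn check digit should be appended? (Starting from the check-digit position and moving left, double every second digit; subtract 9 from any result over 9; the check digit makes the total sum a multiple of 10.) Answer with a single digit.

8

Partial digits right→left: 1 0 1 7 1 4 7 1 3 6 8
Double every second digit counting from the check-digit position (so the 1st, 3rd, 5th, ... of the partial from the right).
  doubled (with −9 where >9): 2 2 2 5 6 7 → sum 24
  kept as-is: 0 7 4 1 6 → sum 18
Total = 24 + 18 = 42.
Check digit = (10 − (42 mod 10)) mod 10 = 8.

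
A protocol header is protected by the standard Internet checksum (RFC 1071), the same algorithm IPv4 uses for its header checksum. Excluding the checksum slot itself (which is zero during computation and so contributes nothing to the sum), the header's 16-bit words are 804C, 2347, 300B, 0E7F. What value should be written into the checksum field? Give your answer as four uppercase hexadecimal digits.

1DE2

One's-complement addition (fold any carry out of bit 15 back into bit 0):
  0x804C + 0x2347 = 0x0A393
  0xA393 + 0x300B = 0x0D39E
  0xD39E + 0x0E7F = 0x0E21D
One's-complement sum = 0xE21D.
Checksum = ~0xE21D & 0xFFFF = 0x1DE2.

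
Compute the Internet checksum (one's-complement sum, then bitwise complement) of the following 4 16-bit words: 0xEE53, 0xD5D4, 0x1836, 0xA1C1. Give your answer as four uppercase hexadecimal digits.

81DF

One's-complement addition (fold any carry out of bit 15 back into bit 0):
  0xEE53 + 0xD5D4 = 0x1C427 → wrap carry → 0xC428
  0xC428 + 0x1836 = 0x0DC5E
  0xDC5E + 0xA1C1 = 0x17E1F → wrap carry → 0x7E20
One's-complement sum = 0x7E20.
Checksum = ~0x7E20 & 0xFFFF = 0x81DF.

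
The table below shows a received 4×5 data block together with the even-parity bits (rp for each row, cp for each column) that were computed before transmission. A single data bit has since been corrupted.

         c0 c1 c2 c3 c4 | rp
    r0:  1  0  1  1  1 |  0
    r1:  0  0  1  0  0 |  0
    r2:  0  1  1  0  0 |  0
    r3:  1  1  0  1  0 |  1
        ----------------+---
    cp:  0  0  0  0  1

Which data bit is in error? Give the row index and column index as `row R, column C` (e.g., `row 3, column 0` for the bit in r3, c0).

Recompute each row's even parity and compare to rp:
  r0: data parity 0, sent rp 0 → ok
  r1: data parity 1, sent rp 0 → mismatch
  r2: data parity 0, sent rp 0 → ok
  r3: data parity 1, sent rp 1 → ok
Recompute each column's even parity and compare to cp:
  c0: data parity 0, sent cp 0 → ok
  c1: data parity 0, sent cp 0 → ok
  c2: data parity 1, sent cp 0 → mismatch
  c3: data parity 0, sent cp 0 → ok
  c4: data parity 1, sent cp 1 → ok
Exactly one row (r1) and one column (c2) fail → the flipped bit is at their intersection.

row 1, column 2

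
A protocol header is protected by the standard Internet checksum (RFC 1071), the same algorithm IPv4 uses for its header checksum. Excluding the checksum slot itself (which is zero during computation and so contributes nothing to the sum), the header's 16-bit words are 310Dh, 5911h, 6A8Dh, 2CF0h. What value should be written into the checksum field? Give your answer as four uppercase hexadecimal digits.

DE63

One's-complement addition (fold any carry out of bit 15 back into bit 0):
  0x310D + 0x5911 = 0x08A1E
  0x8A1E + 0x6A8D = 0x0F4AB
  0xF4AB + 0x2CF0 = 0x1219B → wrap carry → 0x219C
One's-complement sum = 0x219C.
Checksum = ~0x219C & 0xFFFF = 0xDE63.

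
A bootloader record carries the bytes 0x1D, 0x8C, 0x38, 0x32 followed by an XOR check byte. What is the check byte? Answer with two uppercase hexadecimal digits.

9B

XOR the bytes together:
  start with 0x1D
  0x1D ⊕ 0x8C = 0x91
  0x91 ⊕ 0x38 = 0xA9
  0xA9 ⊕ 0x32 = 0x9B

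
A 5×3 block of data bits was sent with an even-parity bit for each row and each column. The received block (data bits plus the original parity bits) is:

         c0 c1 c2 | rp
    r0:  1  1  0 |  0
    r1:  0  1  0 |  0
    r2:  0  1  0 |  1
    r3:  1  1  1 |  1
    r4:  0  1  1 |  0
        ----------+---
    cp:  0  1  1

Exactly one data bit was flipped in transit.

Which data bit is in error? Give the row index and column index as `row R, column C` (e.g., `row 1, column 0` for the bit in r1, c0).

Recompute each row's even parity and compare to rp:
  r0: data parity 0, sent rp 0 → ok
  r1: data parity 1, sent rp 0 → mismatch
  r2: data parity 1, sent rp 1 → ok
  r3: data parity 1, sent rp 1 → ok
  r4: data parity 0, sent rp 0 → ok
Recompute each column's even parity and compare to cp:
  c0: data parity 0, sent cp 0 → ok
  c1: data parity 1, sent cp 1 → ok
  c2: data parity 0, sent cp 1 → mismatch
Exactly one row (r1) and one column (c2) fail → the flipped bit is at their intersection.

row 1, column 2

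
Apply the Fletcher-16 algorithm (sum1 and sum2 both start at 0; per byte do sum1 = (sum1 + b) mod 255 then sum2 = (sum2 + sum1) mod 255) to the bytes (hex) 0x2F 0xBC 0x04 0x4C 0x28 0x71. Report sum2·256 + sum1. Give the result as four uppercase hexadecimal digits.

81D5

Running sums (mod 255):
  after byte 0 (0x2F): sum1=47, sum2=47
  after byte 1 (0xBC): sum1=235, sum2=27
  after byte 2 (0x04): sum1=239, sum2=11
  after byte 3 (0x4C): sum1=60, sum2=71
  after byte 4 (0x28): sum1=100, sum2=171
  after byte 5 (0x71): sum1=213, sum2=129
Checksum = sum2·256 + sum1 = 129·256 + 213 = 33237 = 0x81D5.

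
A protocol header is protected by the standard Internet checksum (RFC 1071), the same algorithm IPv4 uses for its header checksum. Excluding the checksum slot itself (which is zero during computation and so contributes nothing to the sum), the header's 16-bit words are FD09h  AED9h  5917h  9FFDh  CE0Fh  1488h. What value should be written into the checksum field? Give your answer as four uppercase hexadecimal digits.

786F

One's-complement addition (fold any carry out of bit 15 back into bit 0):
  0xFD09 + 0xAED9 = 0x1ABE2 → wrap carry → 0xABE3
  0xABE3 + 0x5917 = 0x104FA → wrap carry → 0x04FB
  0x04FB + 0x9FFD = 0x0A4F8
  0xA4F8 + 0xCE0F = 0x17307 → wrap carry → 0x7308
  0x7308 + 0x1488 = 0x08790
One's-complement sum = 0x8790.
Checksum = ~0x8790 & 0xFFFF = 0x786F.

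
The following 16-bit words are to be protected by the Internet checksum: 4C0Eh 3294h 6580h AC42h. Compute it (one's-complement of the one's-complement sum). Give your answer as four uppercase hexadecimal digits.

One's-complement addition (fold any carry out of bit 15 back into bit 0):
  0x4C0E + 0x3294 = 0x07EA2
  0x7EA2 + 0x6580 = 0x0E422
  0xE422 + 0xAC42 = 0x19064 → wrap carry → 0x9065
One's-complement sum = 0x9065.
Checksum = ~0x9065 & 0xFFFF = 0x6F9A.

6F9A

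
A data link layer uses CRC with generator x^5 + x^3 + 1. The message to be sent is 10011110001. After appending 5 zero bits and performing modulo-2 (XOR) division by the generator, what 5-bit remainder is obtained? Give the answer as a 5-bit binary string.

Append 5 zeros: 1001111000100000. Divide by 101001 (XOR where the leading bit is 1):
  pos 0: 100111 XOR 101001 = 001110
  pos 2: 111010 XOR 101001 = 010011
  pos 3: 100110 XOR 101001 = 001111
  pos 5: 111101 XOR 101001 = 010100
  pos 6: 101000 XOR 101001 = 000001
Remainder (last 5 bits) = 10000. This is the CRC / FCS.

10000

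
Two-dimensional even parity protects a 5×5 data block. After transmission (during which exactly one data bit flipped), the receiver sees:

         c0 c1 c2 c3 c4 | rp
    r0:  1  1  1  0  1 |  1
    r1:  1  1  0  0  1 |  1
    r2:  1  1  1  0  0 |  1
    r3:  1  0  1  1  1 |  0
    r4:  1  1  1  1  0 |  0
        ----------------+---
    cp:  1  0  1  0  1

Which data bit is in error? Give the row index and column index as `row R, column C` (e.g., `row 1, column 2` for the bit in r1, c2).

row 0, column 2

Recompute each row's even parity and compare to rp:
  r0: data parity 0, sent rp 1 → mismatch
  r1: data parity 1, sent rp 1 → ok
  r2: data parity 1, sent rp 1 → ok
  r3: data parity 0, sent rp 0 → ok
  r4: data parity 0, sent rp 0 → ok
Recompute each column's even parity and compare to cp:
  c0: data parity 1, sent cp 1 → ok
  c1: data parity 0, sent cp 0 → ok
  c2: data parity 0, sent cp 1 → mismatch
  c3: data parity 0, sent cp 0 → ok
  c4: data parity 1, sent cp 1 → ok
Exactly one row (r0) and one column (c2) fail → the flipped bit is at their intersection.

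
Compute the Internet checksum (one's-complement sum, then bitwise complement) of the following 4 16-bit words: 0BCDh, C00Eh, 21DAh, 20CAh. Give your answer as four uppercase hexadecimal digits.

F17F

One's-complement addition (fold any carry out of bit 15 back into bit 0):
  0x0BCD + 0xC00E = 0x0CBDB
  0xCBDB + 0x21DA = 0x0EDB5
  0xEDB5 + 0x20CA = 0x10E7F → wrap carry → 0x0E80
One's-complement sum = 0x0E80.
Checksum = ~0x0E80 & 0xFFFF = 0xF17F.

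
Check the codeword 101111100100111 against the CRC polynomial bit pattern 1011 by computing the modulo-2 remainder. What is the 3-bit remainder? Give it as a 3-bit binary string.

101

Modulo-2 division of 101111100100111 by 1011:
  pos 0: 1011 XOR 1011 = 0000
  pos 4: 1110 XOR 1011 = 0101
  pos 5: 1010 XOR 1011 = 0001
  pos 8: 1100 XOR 1011 = 0111
  pos 9: 1111 XOR 1011 = 0100
  pos 10: 1001 XOR 1011 = 0010
Remainder = 101 (nonzero — an error is detected).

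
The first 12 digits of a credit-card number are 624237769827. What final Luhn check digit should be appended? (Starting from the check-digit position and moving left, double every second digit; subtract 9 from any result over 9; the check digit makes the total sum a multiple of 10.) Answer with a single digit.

1

Partial digits right→left: 7 2 8 9 6 7 7 3 2 4 2 6
Double every second digit counting from the check-digit position (so the 1st, 3rd, 5th, ... of the partial from the right).
  doubled (with −9 where >9): 5 7 3 5 4 4 → sum 28
  kept as-is: 2 9 7 3 4 6 → sum 31
Total = 28 + 31 = 59.
Check digit = (10 − (59 mod 10)) mod 10 = 1.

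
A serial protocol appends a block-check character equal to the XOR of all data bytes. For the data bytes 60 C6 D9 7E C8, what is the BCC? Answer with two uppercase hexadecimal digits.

C9

XOR the bytes together:
  start with 0x60
  0x60 ⊕ 0xC6 = 0xA6
  0xA6 ⊕ 0xD9 = 0x7F
  0x7F ⊕ 0x7E = 0x01
  0x01 ⊕ 0xC8 = 0xC9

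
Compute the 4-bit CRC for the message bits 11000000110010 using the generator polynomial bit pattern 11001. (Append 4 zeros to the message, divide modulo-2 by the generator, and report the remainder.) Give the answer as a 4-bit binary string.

0110

Append 4 zeros: 110000001100100000. Divide by 11001 (XOR where the leading bit is 1):
  pos 0: 11000 XOR 11001 = 00001
  pos 4: 10001 XOR 11001 = 01000
  pos 5: 10001 XOR 11001 = 01000
  pos 6: 10000 XOR 11001 = 01001
  pos 7: 10010 XOR 11001 = 01011
  pos 8: 10111 XOR 11001 = 01110
  pos 9: 11100 XOR 11001 = 00101
  pos 11: 10100 XOR 11001 = 01101
  pos 12: 11010 XOR 11001 = 00011
Remainder (last 4 bits) = 0110. This is the CRC / FCS.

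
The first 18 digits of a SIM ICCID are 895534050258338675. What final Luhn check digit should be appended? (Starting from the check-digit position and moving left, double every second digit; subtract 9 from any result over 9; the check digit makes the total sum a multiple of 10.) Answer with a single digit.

Partial digits right→left: 5 7 6 8 3 3 8 5 2 0 5 0 4 3 5 5 9 8
Double every second digit counting from the check-digit position (so the 1st, 3rd, 5th, ... of the partial from the right).
  doubled (with −9 where >9): 1 3 6 7 4 1 8 1 9 → sum 40
  kept as-is: 7 8 3 5 0 0 3 5 8 → sum 39
Total = 40 + 39 = 79.
Check digit = (10 − (79 mod 10)) mod 10 = 1.

1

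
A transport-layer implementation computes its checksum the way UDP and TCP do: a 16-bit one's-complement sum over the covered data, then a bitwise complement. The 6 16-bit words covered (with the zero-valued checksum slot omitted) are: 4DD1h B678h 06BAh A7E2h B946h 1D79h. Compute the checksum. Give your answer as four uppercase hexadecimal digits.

One's-complement addition (fold any carry out of bit 15 back into bit 0):
  0x4DD1 + 0xB678 = 0x10449 → wrap carry → 0x044A
  0x044A + 0x06BA = 0x00B04
  0x0B04 + 0xA7E2 = 0x0B2E6
  0xB2E6 + 0xB946 = 0x16C2C → wrap carry → 0x6C2D
  0x6C2D + 0x1D79 = 0x089A6
One's-complement sum = 0x89A6.
Checksum = ~0x89A6 & 0xFFFF = 0x7659.

7659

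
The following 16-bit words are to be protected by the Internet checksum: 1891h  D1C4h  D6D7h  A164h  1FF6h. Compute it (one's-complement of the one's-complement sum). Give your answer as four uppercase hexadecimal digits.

One's-complement addition (fold any carry out of bit 15 back into bit 0):
  0x1891 + 0xD1C4 = 0x0EA55
  0xEA55 + 0xD6D7 = 0x1C12C → wrap carry → 0xC12D
  0xC12D + 0xA164 = 0x16291 → wrap carry → 0x6292
  0x6292 + 0x1FF6 = 0x08288
One's-complement sum = 0x8288.
Checksum = ~0x8288 & 0xFFFF = 0x7D77.

7D77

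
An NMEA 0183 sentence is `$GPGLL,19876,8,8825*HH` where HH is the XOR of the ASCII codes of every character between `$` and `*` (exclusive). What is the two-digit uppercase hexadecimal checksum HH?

XOR the ASCII codes of the payload characters:
  'G' = 0x47 → acc = 0x47
  'P' = 0x50 → acc = 0x17
  'G' = 0x47 → acc = 0x50
  'L' = 0x4C → acc = 0x1C
  'L' = 0x4C → acc = 0x50
  ',' = 0x2C → acc = 0x7C
  '1' = 0x31 → acc = 0x4D
  '9' = 0x39 → acc = 0x74
  '8' = 0x38 → acc = 0x4C
  '7' = 0x37 → acc = 0x7B
  '6' = 0x36 → acc = 0x4D
  ',' = 0x2C → acc = 0x61
  '8' = 0x38 → acc = 0x59
  ',' = 0x2C → acc = 0x75
  '8' = 0x38 → acc = 0x4D
  '8' = 0x38 → acc = 0x75
  '2' = 0x32 → acc = 0x47
  '5' = 0x35 → acc = 0x72
Checksum = 0x72.

72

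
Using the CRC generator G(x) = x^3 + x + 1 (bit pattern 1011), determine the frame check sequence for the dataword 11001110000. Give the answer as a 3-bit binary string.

Append 3 zeros: 11001110000000. Divide by 1011 (XOR where the leading bit is 1):
  pos 0: 1100 XOR 1011 = 0111
  pos 1: 1111 XOR 1011 = 0100
  pos 2: 1001 XOR 1011 = 0010
  pos 4: 1010 XOR 1011 = 0001
  pos 7: 1000 XOR 1011 = 0011
  pos 9: 1100 XOR 1011 = 0111
  pos 10: 1110 XOR 1011 = 0101
Remainder (last 3 bits) = 101. This is the CRC / FCS.

101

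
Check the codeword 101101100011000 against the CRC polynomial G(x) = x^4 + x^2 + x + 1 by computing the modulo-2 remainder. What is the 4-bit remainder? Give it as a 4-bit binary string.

0001

Modulo-2 division of 101101100011000 by 10111:
  pos 0: 10110 XOR 10111 = 00001
  pos 4: 11100 XOR 10111 = 01011
  pos 5: 10110 XOR 10111 = 00001
  pos 9: 11100 XOR 10111 = 01011
  pos 10: 10110 XOR 10111 = 00001
Remainder = 0001 (nonzero — an error is detected).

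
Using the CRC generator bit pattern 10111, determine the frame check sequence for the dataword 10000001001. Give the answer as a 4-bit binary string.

0111

Append 4 zeros: 100000010010000. Divide by 10111 (XOR where the leading bit is 1):
  pos 0: 10000 XOR 10111 = 00111
  pos 2: 11100 XOR 10111 = 01011
  pos 3: 10111 XOR 10111 = 00000
  pos 10: 10000 XOR 10111 = 00111
Remainder (last 4 bits) = 0111. This is the CRC / FCS.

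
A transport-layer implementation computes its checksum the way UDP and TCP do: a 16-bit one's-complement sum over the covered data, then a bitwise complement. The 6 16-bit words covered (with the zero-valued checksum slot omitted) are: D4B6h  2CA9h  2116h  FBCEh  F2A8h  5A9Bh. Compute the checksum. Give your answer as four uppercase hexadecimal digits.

9476

One's-complement addition (fold any carry out of bit 15 back into bit 0):
  0xD4B6 + 0x2CA9 = 0x1015F → wrap carry → 0x0160
  0x0160 + 0x2116 = 0x02276
  0x2276 + 0xFBCE = 0x11E44 → wrap carry → 0x1E45
  0x1E45 + 0xF2A8 = 0x110ED → wrap carry → 0x10EE
  0x10EE + 0x5A9B = 0x06B89
One's-complement sum = 0x6B89.
Checksum = ~0x6B89 & 0xFFFF = 0x9476.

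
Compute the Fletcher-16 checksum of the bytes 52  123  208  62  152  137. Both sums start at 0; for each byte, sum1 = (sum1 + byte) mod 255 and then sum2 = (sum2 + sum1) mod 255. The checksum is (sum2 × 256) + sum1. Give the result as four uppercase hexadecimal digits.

Running sums (mod 255):
  after byte 0 (52): sum1=52, sum2=52
  after byte 1 (123): sum1=175, sum2=227
  after byte 2 (208): sum1=128, sum2=100
  after byte 3 (62): sum1=190, sum2=35
  after byte 4 (152): sum1=87, sum2=122
  after byte 5 (137): sum1=224, sum2=91
Checksum = sum2·256 + sum1 = 91·256 + 224 = 23520 = 0x5BE0.

5BE0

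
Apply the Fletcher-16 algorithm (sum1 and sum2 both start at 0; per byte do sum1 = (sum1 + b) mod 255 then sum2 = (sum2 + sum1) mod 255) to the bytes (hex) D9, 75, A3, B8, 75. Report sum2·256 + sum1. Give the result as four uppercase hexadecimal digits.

Running sums (mod 255):
  after byte 0 (D9): sum1=217, sum2=217
  after byte 1 (75): sum1=79, sum2=41
  after byte 2 (A3): sum1=242, sum2=28
  after byte 3 (B8): sum1=171, sum2=199
  after byte 4 (75): sum1=33, sum2=232
Checksum = sum2·256 + sum1 = 232·256 + 33 = 59425 = 0xE821.

E821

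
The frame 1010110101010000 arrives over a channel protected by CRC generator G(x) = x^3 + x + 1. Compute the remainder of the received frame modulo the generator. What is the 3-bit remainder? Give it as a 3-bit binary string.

011

Modulo-2 division of 1010110101010000 by 1011:
  pos 0: 1010 XOR 1011 = 0001
  pos 3: 1110 XOR 1011 = 0101
  pos 4: 1011 XOR 1011 = 0000
  pos 9: 1010 XOR 1011 = 0001
  pos 12: 1000 XOR 1011 = 0011
Remainder = 011 (nonzero — an error is detected).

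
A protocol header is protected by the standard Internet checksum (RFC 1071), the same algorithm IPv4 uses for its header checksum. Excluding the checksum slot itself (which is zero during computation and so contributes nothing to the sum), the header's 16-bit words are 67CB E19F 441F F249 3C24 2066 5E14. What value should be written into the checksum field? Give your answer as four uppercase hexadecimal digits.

C58C

One's-complement addition (fold any carry out of bit 15 back into bit 0):
  0x67CB + 0xE19F = 0x1496A → wrap carry → 0x496B
  0x496B + 0x441F = 0x08D8A
  0x8D8A + 0xF249 = 0x17FD3 → wrap carry → 0x7FD4
  0x7FD4 + 0x3C24 = 0x0BBF8
  0xBBF8 + 0x2066 = 0x0DC5E
  0xDC5E + 0x5E14 = 0x13A72 → wrap carry → 0x3A73
One's-complement sum = 0x3A73.
Checksum = ~0x3A73 & 0xFFFF = 0xC58C.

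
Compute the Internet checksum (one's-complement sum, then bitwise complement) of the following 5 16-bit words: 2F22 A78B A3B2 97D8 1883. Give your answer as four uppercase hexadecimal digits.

D543

One's-complement addition (fold any carry out of bit 15 back into bit 0):
  0x2F22 + 0xA78B = 0x0D6AD
  0xD6AD + 0xA3B2 = 0x17A5F → wrap carry → 0x7A60
  0x7A60 + 0x97D8 = 0x11238 → wrap carry → 0x1239
  0x1239 + 0x1883 = 0x02ABC
One's-complement sum = 0x2ABC.
Checksum = ~0x2ABC & 0xFFFF = 0xD543.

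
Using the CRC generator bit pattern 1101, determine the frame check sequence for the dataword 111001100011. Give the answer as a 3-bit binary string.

Append 3 zeros: 111001100011000. Divide by 1101 (XOR where the leading bit is 1):
  pos 0: 1110 XOR 1101 = 0011
  pos 2: 1101 XOR 1101 = 0000
  pos 6: 1000 XOR 1101 = 0101
  pos 7: 1011 XOR 1101 = 0110
  pos 8: 1101 XOR 1101 = 0000
Remainder (last 3 bits) = 000. This is the CRC / FCS.

000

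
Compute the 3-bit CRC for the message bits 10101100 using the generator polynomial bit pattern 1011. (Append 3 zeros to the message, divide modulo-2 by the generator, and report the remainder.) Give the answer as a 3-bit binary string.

011

Append 3 zeros: 10101100000. Divide by 1011 (XOR where the leading bit is 1):
  pos 0: 1010 XOR 1011 = 0001
  pos 3: 1110 XOR 1011 = 0101
  pos 4: 1010 XOR 1011 = 0001
  pos 7: 1000 XOR 1011 = 0011
Remainder (last 3 bits) = 011. This is the CRC / FCS.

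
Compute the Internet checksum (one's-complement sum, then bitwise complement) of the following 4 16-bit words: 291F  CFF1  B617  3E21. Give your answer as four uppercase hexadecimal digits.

One's-complement addition (fold any carry out of bit 15 back into bit 0):
  0x291F + 0xCFF1 = 0x0F910
  0xF910 + 0xB617 = 0x1AF27 → wrap carry → 0xAF28
  0xAF28 + 0x3E21 = 0x0ED49
One's-complement sum = 0xED49.
Checksum = ~0xED49 & 0xFFFF = 0x12B6.

12B6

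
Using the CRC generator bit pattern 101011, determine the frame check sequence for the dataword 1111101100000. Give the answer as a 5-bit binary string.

Append 5 zeros: 111110110000000000. Divide by 101011 (XOR where the leading bit is 1):
  pos 0: 111110 XOR 101011 = 010101
  pos 1: 101011 XOR 101011 = 000000
  pos 7: 100000 XOR 101011 = 001011
  pos 9: 101100 XOR 101011 = 000111
  pos 12: 111000 XOR 101011 = 010011
Remainder (last 5 bits) = 10011. This is the CRC / FCS.

10011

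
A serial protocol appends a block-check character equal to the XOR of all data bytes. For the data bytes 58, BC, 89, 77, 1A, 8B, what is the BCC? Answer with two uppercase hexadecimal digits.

8B

XOR the bytes together:
  start with 0x58
  0x58 ⊕ 0xBC = 0xE4
  0xE4 ⊕ 0x89 = 0x6D
  0x6D ⊕ 0x77 = 0x1A
  0x1A ⊕ 0x1A = 0x00
  0x00 ⊕ 0x8B = 0x8B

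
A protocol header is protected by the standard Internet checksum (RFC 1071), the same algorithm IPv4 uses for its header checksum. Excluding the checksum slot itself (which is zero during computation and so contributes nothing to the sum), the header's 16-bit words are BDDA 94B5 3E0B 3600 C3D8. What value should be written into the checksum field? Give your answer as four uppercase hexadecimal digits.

One's-complement addition (fold any carry out of bit 15 back into bit 0):
  0xBDDA + 0x94B5 = 0x1528F → wrap carry → 0x5290
  0x5290 + 0x3E0B = 0x0909B
  0x909B + 0x3600 = 0x0C69B
  0xC69B + 0xC3D8 = 0x18A73 → wrap carry → 0x8A74
One's-complement sum = 0x8A74.
Checksum = ~0x8A74 & 0xFFFF = 0x758B.

758B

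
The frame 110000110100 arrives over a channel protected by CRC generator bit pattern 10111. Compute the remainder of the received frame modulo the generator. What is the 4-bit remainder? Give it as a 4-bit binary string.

0010

Modulo-2 division of 110000110100 by 10111:
  pos 0: 11000 XOR 10111 = 01111
  pos 1: 11110 XOR 10111 = 01001
  pos 2: 10011 XOR 10111 = 00100
  pos 4: 10010 XOR 10111 = 00101
  pos 6: 10110 XOR 10111 = 00001
Remainder = 0010 (nonzero — an error is detected).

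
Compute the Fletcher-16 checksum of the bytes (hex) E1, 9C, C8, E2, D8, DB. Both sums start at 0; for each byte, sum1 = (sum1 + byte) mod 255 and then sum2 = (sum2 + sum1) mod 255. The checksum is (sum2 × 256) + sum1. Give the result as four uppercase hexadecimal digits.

B3DE

Running sums (mod 255):
  after byte 0 (E1): sum1=225, sum2=225
  after byte 1 (9C): sum1=126, sum2=96
  after byte 2 (C8): sum1=71, sum2=167
  after byte 3 (E2): sum1=42, sum2=209
  after byte 4 (D8): sum1=3, sum2=212
  after byte 5 (DB): sum1=222, sum2=179
Checksum = sum2·256 + sum1 = 179·256 + 222 = 46046 = 0xB3DE.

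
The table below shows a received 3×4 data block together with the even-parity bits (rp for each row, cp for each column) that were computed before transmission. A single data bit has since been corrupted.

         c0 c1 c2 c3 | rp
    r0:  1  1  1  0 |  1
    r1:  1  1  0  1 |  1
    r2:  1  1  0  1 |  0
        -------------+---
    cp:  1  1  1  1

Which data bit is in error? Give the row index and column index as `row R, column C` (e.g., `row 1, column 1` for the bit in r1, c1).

row 2, column 3

Recompute each row's even parity and compare to rp:
  r0: data parity 1, sent rp 1 → ok
  r1: data parity 1, sent rp 1 → ok
  r2: data parity 1, sent rp 0 → mismatch
Recompute each column's even parity and compare to cp:
  c0: data parity 1, sent cp 1 → ok
  c1: data parity 1, sent cp 1 → ok
  c2: data parity 1, sent cp 1 → ok
  c3: data parity 0, sent cp 1 → mismatch
Exactly one row (r2) and one column (c3) fail → the flipped bit is at their intersection.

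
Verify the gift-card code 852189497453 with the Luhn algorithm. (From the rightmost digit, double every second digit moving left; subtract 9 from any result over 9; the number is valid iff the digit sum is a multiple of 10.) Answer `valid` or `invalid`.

invalid

From the right, keep odd positions and double even positions (subtract 9 from any doubled value over 9):
  doubled (positions 2,4,...): 1 5 8 7 4 7 → sum 32
  kept (positions 1,3,...): 3 4 9 9 1 5 → sum 31
Total = 63.
63 mod 10 = 3, so the number is invalid.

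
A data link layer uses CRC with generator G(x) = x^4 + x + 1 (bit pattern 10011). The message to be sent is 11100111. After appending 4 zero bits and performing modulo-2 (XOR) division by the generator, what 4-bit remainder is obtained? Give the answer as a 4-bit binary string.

1010

Append 4 zeros: 111001110000. Divide by 10011 (XOR where the leading bit is 1):
  pos 0: 11100 XOR 10011 = 01111
  pos 1: 11111 XOR 10011 = 01100
  pos 2: 11001 XOR 10011 = 01010
  pos 3: 10101 XOR 10011 = 00110
  pos 5: 11000 XOR 10011 = 01011
  pos 6: 10110 XOR 10011 = 00101
Remainder (last 4 bits) = 1010. This is the CRC / FCS.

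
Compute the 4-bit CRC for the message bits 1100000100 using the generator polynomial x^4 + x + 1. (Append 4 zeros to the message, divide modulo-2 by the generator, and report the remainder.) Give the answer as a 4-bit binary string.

Append 4 zeros: 11000001000000. Divide by 10011 (XOR where the leading bit is 1):
  pos 0: 11000 XOR 10011 = 01011
  pos 1: 10110 XOR 10011 = 00101
  pos 3: 10101 XOR 10011 = 00110
  pos 5: 11000 XOR 10011 = 01011
  pos 6: 10110 XOR 10011 = 00101
  pos 8: 10100 XOR 10011 = 00111
Remainder (last 4 bits) = 1110. This is the CRC / FCS.

1110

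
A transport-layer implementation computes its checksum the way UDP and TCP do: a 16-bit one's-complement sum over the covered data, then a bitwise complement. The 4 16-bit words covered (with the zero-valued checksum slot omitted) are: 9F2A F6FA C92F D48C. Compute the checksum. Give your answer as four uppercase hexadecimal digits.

One's-complement addition (fold any carry out of bit 15 back into bit 0):
  0x9F2A + 0xF6FA = 0x19624 → wrap carry → 0x9625
  0x9625 + 0xC92F = 0x15F54 → wrap carry → 0x5F55
  0x5F55 + 0xD48C = 0x133E1 → wrap carry → 0x33E2
One's-complement sum = 0x33E2.
Checksum = ~0x33E2 & 0xFFFF = 0xCC1D.

CC1D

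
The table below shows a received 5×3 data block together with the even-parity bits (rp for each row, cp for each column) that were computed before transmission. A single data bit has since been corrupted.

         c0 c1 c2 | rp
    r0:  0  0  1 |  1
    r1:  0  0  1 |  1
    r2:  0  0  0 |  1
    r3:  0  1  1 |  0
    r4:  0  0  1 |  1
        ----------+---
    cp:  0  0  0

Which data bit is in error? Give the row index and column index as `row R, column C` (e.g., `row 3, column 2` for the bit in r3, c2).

Recompute each row's even parity and compare to rp:
  r0: data parity 1, sent rp 1 → ok
  r1: data parity 1, sent rp 1 → ok
  r2: data parity 0, sent rp 1 → mismatch
  r3: data parity 0, sent rp 0 → ok
  r4: data parity 1, sent rp 1 → ok
Recompute each column's even parity and compare to cp:
  c0: data parity 0, sent cp 0 → ok
  c1: data parity 1, sent cp 0 → mismatch
  c2: data parity 0, sent cp 0 → ok
Exactly one row (r2) and one column (c1) fail → the flipped bit is at their intersection.

row 2, column 1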